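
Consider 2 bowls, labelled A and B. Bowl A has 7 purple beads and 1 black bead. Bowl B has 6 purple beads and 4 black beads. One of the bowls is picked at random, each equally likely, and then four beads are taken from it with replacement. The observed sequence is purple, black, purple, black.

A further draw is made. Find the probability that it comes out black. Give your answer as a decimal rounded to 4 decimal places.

0.3527

Compute the likelihood of the observed sequence for each case: P(data | bowl A) = (7/8)(1/8)(7/8)(1/8) = 0.011963; P(data | bowl B) = (6/10)(4/10)(6/10)(4/10) = 0.0576.
The prior-weighted likelihoods are 1/2 · 0.011963 = 0.0059814, 1/2 · 0.0576 = 0.0288; these sum to 0.034781.
Dividing through by the total gives posterior P(bowl A | data) = 0.17197, P(bowl B | data) = 0.82803.
The predictive probability is P(black next | data) = (1/8)(0.17197) + (2/5)(0.82803) = 0.35271.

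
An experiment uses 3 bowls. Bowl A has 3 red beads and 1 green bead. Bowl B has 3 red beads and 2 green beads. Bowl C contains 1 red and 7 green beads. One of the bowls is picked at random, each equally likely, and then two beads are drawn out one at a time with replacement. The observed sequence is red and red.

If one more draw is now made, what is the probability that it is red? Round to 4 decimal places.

0.6820

The likelihood of the observed sequence under each hypothesis: P(data | bowl A) = (3/4)(3/4) = 0.5625; P(data | bowl B) = (3/5)(3/5) = 0.36; P(data | bowl C) = (1/8)(1/8) = 0.015625.
Weighting by the prior gives 1/3 · 0.5625 = 0.1875, 1/3 · 0.36 = 0.12, 1/3 · 0.015625 = 0.0052083; with total 0.31271.
Dividing through by the total gives posterior P(bowl A | data) = 0.5996, P(bowl B | data) = 0.38374, P(bowl C | data) = 0.016656.
Averaging over the posterior, P(red next | data) = (3/4)(0.5996) + (3/5)(0.38374) + (1/8)(0.016656) = 0.68203.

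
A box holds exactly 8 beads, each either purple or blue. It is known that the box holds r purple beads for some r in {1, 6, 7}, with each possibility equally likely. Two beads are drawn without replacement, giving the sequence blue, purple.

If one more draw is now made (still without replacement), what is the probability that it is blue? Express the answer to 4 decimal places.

For each hypothesis, P(data | H) works out to: P(data | r = 1) = (7/8)(1/7) = 1/8; P(data | r = 6) = (2/8)(6/7) = 3/14; P(data | r = 7) = (1/8)(7/7) = 1/8.
Weighting by the prior gives 1/3 · 1/8 = 1/24, 1/3 · 3/14 = 1/14, 1/3 · 1/8 = 1/24; summing to 13/84.
The posterior is then P(r = 1 | data) = 7/26, P(r = 6 | data) = 6/13, P(r = 7 | data) = 7/26.
So P(blue next | data) = Σ P(blue next | H) P(H | data) = (1)(7/26) + (1/6)(6/13) + (0)(7/26) = 9/26.

0.3462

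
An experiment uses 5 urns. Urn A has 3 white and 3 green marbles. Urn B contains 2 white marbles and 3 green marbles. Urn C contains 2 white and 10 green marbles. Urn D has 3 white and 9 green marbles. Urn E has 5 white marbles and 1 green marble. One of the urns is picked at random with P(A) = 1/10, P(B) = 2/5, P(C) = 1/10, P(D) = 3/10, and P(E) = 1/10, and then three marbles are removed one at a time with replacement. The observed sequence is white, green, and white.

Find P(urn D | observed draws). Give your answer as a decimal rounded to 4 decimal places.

0.1783

The likelihood of the observed sequence under each hypothesis: P(data | urn A) = (3/6)(3/6)(3/6) = 0.125; P(data | urn B) = (2/5)(3/5)(2/5) = 0.096; P(data | urn C) = (2/12)(10/12)(2/12) = 0.023148; P(data | urn D) = (3/12)(9/12)(3/12) = 0.046875; P(data | urn E) = (5/6)(1/6)(5/6) = 0.11574.
Multiplying each by its prior: 1/10 · 0.125 = 0.0125, 2/5 · 0.096 = 0.0384, 1/10 · 0.023148 = 0.0023148, 3/10 · 0.046875 = 0.014063, 1/10 · 0.11574 = 0.011574; these sum to 0.078851.
By Bayes' rule, P(urn D | data) = (0.014063) / (0.078851) = 0.17834.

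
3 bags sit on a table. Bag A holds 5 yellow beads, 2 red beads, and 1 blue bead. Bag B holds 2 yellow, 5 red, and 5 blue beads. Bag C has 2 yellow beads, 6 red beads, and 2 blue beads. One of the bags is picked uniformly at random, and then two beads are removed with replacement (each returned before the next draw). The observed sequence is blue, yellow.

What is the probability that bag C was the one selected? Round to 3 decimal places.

For each hypothesis, P(data | H) works out to: P(data | bag A) = (1/8)(5/8) = 0.078125; P(data | bag B) = (5/12)(2/12) = 0.069444; P(data | bag C) = (2/10)(2/10) = 0.04.
Multiplying each by its prior: 1/3 · 0.078125 = 0.026042, 1/3 · 0.069444 = 0.023148, 1/3 · 0.04 = 0.013333; these sum to 0.062523.
So P(bag C | data) = (0.013333) / (0.062523) = 0.21325.

0.213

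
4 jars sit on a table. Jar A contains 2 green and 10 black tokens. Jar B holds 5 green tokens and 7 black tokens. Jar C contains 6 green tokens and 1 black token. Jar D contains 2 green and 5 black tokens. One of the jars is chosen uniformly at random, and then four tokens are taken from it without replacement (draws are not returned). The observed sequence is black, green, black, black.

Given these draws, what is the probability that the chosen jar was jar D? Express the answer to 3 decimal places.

The likelihood of the observed sequence under each hypothesis: P(data | jar A) = (10/12)(2/11)(9/10)(8/9) = 0.12121; P(data | jar B) = (7/12)(5/11)(6/10)(5/9) = 0.088384; P(data | jar C) = (1/7)(6/6)(0/5) = 0; P(data | jar D) = (5/7)(2/6)(4/5)(3/4) = 0.14286.
Multiplying each by its prior: 1/4 · 0.12121 = 0.030303, 1/4 · 0.088384 = 0.022096, 1/4 · 0 = 0, 1/4 · 0.14286 = 0.035714; with total 0.088113.
So P(jar D | data) = (0.035714) / (0.088113) = 0.40532.

0.405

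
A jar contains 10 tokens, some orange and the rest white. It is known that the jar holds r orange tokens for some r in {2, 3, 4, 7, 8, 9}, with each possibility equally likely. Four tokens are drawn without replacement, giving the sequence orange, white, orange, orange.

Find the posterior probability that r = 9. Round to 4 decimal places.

0.2530

Compute the likelihood of the observed sequence for each case: P(data | r = 2) = (2/10)(8/9)(1/8)(0/7) = 0; P(data | r = 3) = (3/10)(7/9)(2/8)(1/7) = 0.0083333; P(data | r = 4) = (4/10)(6/9)(3/8)(2/7) = 0.028571; P(data | r = 7) = (7/10)(3/9)(6/8)(5/7) = 0.125; P(data | r = 8) = (8/10)(2/9)(7/8)(6/7) = 0.13333; P(data | r = 9) = (9/10)(1/9)(8/8)(7/7) = 0.1.
Weighting by the prior gives 1/6 · 0 = 0, 1/6 · 0.0083333 = 0.0013889, 1/6 · 0.028571 = 0.0047619, 1/6 · 0.125 = 0.020833, 1/6 · 0.13333 = 0.022222, 1/6 · 0.1 = 0.016667; summing to 0.065873.
By Bayes' rule, P(r = 9 | data) = (0.016667) / (0.065873) = 0.25301.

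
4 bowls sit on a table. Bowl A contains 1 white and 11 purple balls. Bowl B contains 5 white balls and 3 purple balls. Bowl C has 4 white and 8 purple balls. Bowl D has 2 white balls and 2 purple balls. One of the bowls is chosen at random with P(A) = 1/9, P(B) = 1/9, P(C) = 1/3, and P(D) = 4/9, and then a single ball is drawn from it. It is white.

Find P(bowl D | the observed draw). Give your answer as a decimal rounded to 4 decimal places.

Compute the likelihood of this draw for each case: P(data | bowl A) = (1/12) = 1/12; P(data | bowl B) = (5/8) = 5/8; P(data | bowl C) = (4/12) = 1/3; P(data | bowl D) = (2/4) = 1/2.
The prior-weighted likelihoods are 1/9 · 1/12 = 1/108, 1/9 · 5/8 = 5/72, 1/3 · 1/3 = 1/9, 4/9 · 1/2 = 2/9; with total 89/216.
Hence P(bowl D | data) = (2/9) / (89/216) = 48/89.

0.5393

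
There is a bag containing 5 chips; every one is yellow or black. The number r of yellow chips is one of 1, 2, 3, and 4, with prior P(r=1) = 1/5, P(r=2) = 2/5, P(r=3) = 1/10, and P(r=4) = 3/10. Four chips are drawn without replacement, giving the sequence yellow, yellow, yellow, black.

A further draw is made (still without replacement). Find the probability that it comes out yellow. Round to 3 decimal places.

Under each hypothesis, the probability of the observed sequence is: P(data | r = 1) = (1/5)(0/4) = 0; P(data | r = 2) = (2/5)(1/4)(0/3) = 0; P(data | r = 3) = (3/5)(2/4)(1/3)(2/2) = 1/10; P(data | r = 4) = (4/5)(3/4)(2/3)(1/2) = 1/5.
The prior-weighted likelihoods are 1/5 · 0 = 0, 2/5 · 0 = 0, 1/10 · 1/10 = 1/100, 3/10 · 1/5 = 3/50; these sum to 7/100.
Dividing through by the total gives posterior P(r = 1 | data) = 0, P(r = 2 | data) = 0, P(r = 3 | data) = 1/7, P(r = 4 | data) = 6/7.
So P(yellow next | data) = Σ P(yellow next | H) P(H | data) = (0)(1/7) + (1)(6/7) = 6/7.

0.857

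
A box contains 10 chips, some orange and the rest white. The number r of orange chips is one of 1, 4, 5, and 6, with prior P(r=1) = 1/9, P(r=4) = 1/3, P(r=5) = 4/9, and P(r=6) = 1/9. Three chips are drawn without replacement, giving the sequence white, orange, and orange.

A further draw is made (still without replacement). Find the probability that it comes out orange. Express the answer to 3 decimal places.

0.410

The likelihood of the observed sequence under each hypothesis: P(data | r = 1) = (9/10)(1/9)(0/8) = 0; P(data | r = 4) = (6/10)(4/9)(3/8) = 1/10; P(data | r = 5) = (5/10)(5/9)(4/8) = 5/36; P(data | r = 6) = (4/10)(6/9)(5/8) = 1/6.
The prior-weighted likelihoods are 1/9 · 0 = 0, 1/3 · 1/10 = 1/30, 4/9 · 5/36 = 5/81, 1/9 · 1/6 = 1/54; with total 46/405.
Dividing through by the total gives posterior P(r = 1 | data) = 0, P(r = 4 | data) = 27/92, P(r = 5 | data) = 25/46, P(r = 6 | data) = 15/92.
So P(orange next | data) = Σ P(orange next | H) P(H | data) = (2/7)(27/92) + (3/7)(25/46) + (4/7)(15/92) = 66/161.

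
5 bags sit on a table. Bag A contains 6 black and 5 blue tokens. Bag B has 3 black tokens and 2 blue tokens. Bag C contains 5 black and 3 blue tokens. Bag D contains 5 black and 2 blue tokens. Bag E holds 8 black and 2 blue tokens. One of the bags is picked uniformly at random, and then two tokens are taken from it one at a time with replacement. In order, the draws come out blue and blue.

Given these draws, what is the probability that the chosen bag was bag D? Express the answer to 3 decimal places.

0.130

The likelihood of the observed sequence under each hypothesis: P(data | bag A) = (5/11)(5/11) = 0.20661; P(data | bag B) = (2/5)(2/5) = 0.16; P(data | bag C) = (3/8)(3/8) = 0.14062; P(data | bag D) = (2/7)(2/7) = 0.081633; P(data | bag E) = (2/10)(2/10) = 0.04.
The prior-weighted likelihoods are 1/5 · 0.20661 = 0.041322, 1/5 · 0.16 = 0.032, 1/5 · 0.14062 = 0.028125, 1/5 · 0.081633 = 0.016327, 1/5 · 0.04 = 0.008; these sum to 0.12577.
So P(bag D | data) = (0.016327) / (0.12577) = 0.12981.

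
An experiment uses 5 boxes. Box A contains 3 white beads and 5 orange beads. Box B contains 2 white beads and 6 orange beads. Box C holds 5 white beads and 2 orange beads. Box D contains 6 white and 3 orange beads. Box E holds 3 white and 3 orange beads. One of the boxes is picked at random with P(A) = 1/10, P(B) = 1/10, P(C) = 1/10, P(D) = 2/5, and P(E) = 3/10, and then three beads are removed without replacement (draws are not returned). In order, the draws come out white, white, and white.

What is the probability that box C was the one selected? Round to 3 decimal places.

Under each hypothesis, the probability of the observed sequence is: P(data | box A) = (3/8)(2/7)(1/6) = 0.017857; P(data | box B) = (2/8)(1/7)(0/6) = 0; P(data | box C) = (5/7)(4/6)(3/5) = 0.28571; P(data | box D) = (6/9)(5/8)(4/7) = 0.2381; P(data | box E) = (3/6)(2/5)(1/4) = 0.05.
Multiplying each by its prior: 1/10 · 0.017857 = 0.0017857, 1/10 · 0 = 0, 1/10 · 0.28571 = 0.028571, 2/5 · 0.2381 = 0.095238, 3/10 · 0.05 = 0.015; these sum to 0.1406.
So P(box C | data) = (0.028571) / (0.1406) = 0.20322.

0.203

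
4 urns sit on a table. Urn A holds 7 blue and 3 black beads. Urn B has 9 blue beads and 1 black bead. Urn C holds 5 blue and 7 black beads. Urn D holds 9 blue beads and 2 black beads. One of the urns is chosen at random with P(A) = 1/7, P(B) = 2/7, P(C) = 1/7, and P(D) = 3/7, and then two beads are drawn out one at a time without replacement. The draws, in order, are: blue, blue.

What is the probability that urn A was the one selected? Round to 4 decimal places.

The likelihood of the observed sequence under each hypothesis: P(data | urn A) = (7/10)(6/9) = 7/15; P(data | urn B) = (9/10)(8/9) = 4/5; P(data | urn C) = (5/12)(4/11) = 5/33; P(data | urn D) = (9/11)(8/10) = 36/55.
The prior-weighted likelihoods are 1/7 · 7/15 = 1/15, 2/7 · 4/5 = 8/35, 1/7 · 5/33 = 5/231, 3/7 · 36/55 = 108/385; with total 46/77.
By Bayes' rule, P(urn A | data) = (1/15) / (46/77) = 77/690.

0.1116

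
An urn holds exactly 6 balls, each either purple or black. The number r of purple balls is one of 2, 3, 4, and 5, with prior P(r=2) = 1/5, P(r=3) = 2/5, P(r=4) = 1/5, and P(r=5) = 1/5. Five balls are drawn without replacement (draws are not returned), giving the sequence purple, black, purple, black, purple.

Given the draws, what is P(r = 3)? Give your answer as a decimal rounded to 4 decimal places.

Under each hypothesis, the probability of the observed sequence is: P(data | r = 2) = (2/6)(4/5)(1/4)(3/3)(0/2) = 0; P(data | r = 3) = (3/6)(3/5)(2/4)(2/3)(1/2) = 1/20; P(data | r = 4) = (4/6)(2/5)(3/4)(1/3)(2/2) = 1/15; P(data | r = 5) = (5/6)(1/5)(4/4)(0/3) = 0.
Weighting by the prior gives 1/5 · 0 = 0, 2/5 · 1/20 = 1/50, 1/5 · 1/15 = 1/75, 1/5 · 0 = 0; summing to 1/30.
Therefore the posterior P(r = 3 | data) = (1/50) / (1/30) = 3/5.

0.6000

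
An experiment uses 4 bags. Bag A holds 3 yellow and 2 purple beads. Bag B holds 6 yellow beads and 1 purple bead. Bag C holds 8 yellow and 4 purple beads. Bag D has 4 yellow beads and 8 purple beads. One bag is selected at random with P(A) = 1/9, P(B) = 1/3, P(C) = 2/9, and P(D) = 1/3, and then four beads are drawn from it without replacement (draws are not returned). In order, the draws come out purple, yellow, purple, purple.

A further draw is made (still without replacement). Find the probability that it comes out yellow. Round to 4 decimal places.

Compute the likelihood of the observed sequence for each case: P(data | bag A) = (2/5)(3/4)(1/3)(0/2) = 0; P(data | bag B) = (1/7)(6/6)(0/5) = 0; P(data | bag C) = (4/12)(8/11)(3/10)(2/9) = 0.016162; P(data | bag D) = (8/12)(4/11)(7/10)(6/9) = 0.11313.
Multiplying each by its prior: 1/9 · 0 = 0, 1/3 · 0 = 0, 2/9 · 0.016162 = 0.0035915, 1/3 · 0.11313 = 0.03771; summing to 0.041302.
The posterior is then P(bag A | data) = 0, P(bag B | data) = 0, P(bag C | data) = 0.086957, P(bag D | data) = 0.91304.
The predictive probability is P(yellow next | data) = (7/8)(0.086957) + (3/8)(0.91304) = 0.41848.

0.4185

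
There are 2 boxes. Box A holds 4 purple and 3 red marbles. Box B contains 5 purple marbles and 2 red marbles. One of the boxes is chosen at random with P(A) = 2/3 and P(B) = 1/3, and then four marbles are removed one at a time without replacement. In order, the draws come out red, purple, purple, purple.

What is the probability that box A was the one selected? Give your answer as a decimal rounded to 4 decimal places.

Compute the likelihood of the observed sequence for each case: P(data | box A) = (3/7)(4/6)(3/5)(2/4) = 3/35; P(data | box B) = (2/7)(5/6)(4/5)(3/4) = 1/7.
The prior-weighted likelihoods are 2/3 · 3/35 = 2/35, 1/3 · 1/7 = 1/21; these sum to 11/105.
Therefore the posterior P(box A | data) = (2/35) / (11/105) = 6/11.

0.5455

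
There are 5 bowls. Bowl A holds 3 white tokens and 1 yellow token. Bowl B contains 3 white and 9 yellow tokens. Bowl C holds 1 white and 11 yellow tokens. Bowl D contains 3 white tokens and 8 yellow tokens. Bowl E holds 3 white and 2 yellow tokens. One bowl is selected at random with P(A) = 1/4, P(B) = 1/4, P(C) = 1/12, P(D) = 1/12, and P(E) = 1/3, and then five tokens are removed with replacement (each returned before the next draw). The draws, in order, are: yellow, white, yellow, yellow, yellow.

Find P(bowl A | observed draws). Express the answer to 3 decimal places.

Compute the likelihood of the observed sequence for each case: P(data | bowl A) = (1/4)(3/4)(1/4)(1/4)(1/4) = 0.0029297; P(data | bowl B) = (9/12)(3/12)(9/12)(9/12)(9/12) = 0.079102; P(data | bowl C) = (11/12)(1/12)(11/12)(11/12)(11/12) = 0.058839; P(data | bowl D) = (8/11)(3/11)(8/11)(8/11)(8/11) = 0.076299; P(data | bowl E) = (2/5)(3/5)(2/5)(2/5)(2/5) = 0.01536.
Multiplying each by its prior: 1/4 · 0.0029297 = 0.00073242, 1/4 · 0.079102 = 0.019775, 1/12 · 0.058839 = 0.0049032, 1/12 · 0.076299 = 0.0063582, 1/3 · 0.01536 = 0.00512; summing to 0.036889.
By Bayes' rule, P(bowl A | data) = (0.00073242) / (0.036889) = 0.019855.

0.020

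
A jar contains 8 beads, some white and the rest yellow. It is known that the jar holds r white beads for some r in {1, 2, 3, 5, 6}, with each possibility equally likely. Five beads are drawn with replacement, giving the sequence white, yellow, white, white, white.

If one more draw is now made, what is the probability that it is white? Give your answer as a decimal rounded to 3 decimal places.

Compute the likelihood of the observed sequence for each case: P(data | r = 1) = (1/8)(7/8)(1/8)(1/8)(1/8) = 0.00021362; P(data | r = 2) = (2/8)(6/8)(2/8)(2/8)(2/8) = 0.0029297; P(data | r = 3) = (3/8)(5/8)(3/8)(3/8)(3/8) = 0.01236; P(data | r = 5) = (5/8)(3/8)(5/8)(5/8)(5/8) = 0.05722; P(data | r = 6) = (6/8)(2/8)(6/8)(6/8)(6/8) = 0.079102.
Multiplying each by its prior: 1/5 · 0.00021362 = 4.2725e-05, 1/5 · 0.0029297 = 0.00058594, 1/5 · 0.01236 = 0.0024719, 1/5 · 0.05722 = 0.011444, 1/5 · 0.079102 = 0.01582; summing to 0.030365.
Dividing through by the total gives posterior P(r = 1 | data) = 0.001407, P(r = 2 | data) = 0.019296, P(r = 3 | data) = 0.081407, P(r = 5 | data) = 0.37688, P(r = 6 | data) = 0.52101.
Averaging over the posterior, P(white next | data) = (1/8)(0.001407) + (1/4)(0.019296) + (3/8)(0.081407) + (5/8)(0.37688) + (3/4)(0.52101) = 0.66183.

0.662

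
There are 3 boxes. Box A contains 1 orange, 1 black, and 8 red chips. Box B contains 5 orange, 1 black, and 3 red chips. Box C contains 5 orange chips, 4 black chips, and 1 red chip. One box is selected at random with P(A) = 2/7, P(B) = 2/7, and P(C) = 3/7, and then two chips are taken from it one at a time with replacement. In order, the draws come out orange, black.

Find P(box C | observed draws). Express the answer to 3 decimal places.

Under each hypothesis, the probability of the observed sequence is: P(data | box A) = (1/10)(1/10) = 0.01; P(data | box B) = (5/9)(1/9) = 0.061728; P(data | box C) = (5/10)(4/10) = 0.2.
The prior-weighted likelihoods are 2/7 · 0.01 = 0.0028571, 2/7 · 0.061728 = 0.017637, 3/7 · 0.2 = 0.085714; summing to 0.10621.
So P(box C | data) = (0.085714) / (0.10621) = 0.80704.

0.807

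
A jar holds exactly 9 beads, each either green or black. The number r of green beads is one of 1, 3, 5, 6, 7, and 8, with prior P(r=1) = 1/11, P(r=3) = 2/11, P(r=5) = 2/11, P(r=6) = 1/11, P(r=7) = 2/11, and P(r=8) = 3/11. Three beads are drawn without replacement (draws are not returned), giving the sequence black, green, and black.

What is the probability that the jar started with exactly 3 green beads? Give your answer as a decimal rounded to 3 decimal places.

0.429

The likelihood of the observed sequence under each hypothesis: P(data | r = 1) = (8/9)(1/8)(7/7) = 1/9; P(data | r = 3) = (6/9)(3/8)(5/7) = 5/28; P(data | r = 5) = (4/9)(5/8)(3/7) = 5/42; P(data | r = 6) = (3/9)(6/8)(2/7) = 1/14; P(data | r = 7) = (2/9)(7/8)(1/7) = 1/36; P(data | r = 8) = (1/9)(8/8)(0/7) = 0.
Multiplying each by its prior: 1/11 · 1/9 = 1/99, 2/11 · 5/28 = 5/154, 2/11 · 5/42 = 5/231, 1/11 · 1/14 = 1/154, 2/11 · 1/36 = 1/198, 3/11 · 0 = 0; these sum to 5/66.
Hence P(r = 3 | data) = (5/154) / (5/66) = 3/7.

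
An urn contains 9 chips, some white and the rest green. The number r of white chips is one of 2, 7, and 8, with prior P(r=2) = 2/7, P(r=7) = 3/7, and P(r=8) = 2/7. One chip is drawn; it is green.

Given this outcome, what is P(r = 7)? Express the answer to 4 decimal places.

0.2727

For each hypothesis, P(data | H) works out to: P(data | r = 2) = (7/9) = 7/9; P(data | r = 7) = (2/9) = 2/9; P(data | r = 8) = (1/9) = 1/9.
Weighting by the prior gives 2/7 · 7/9 = 2/9, 3/7 · 2/9 = 2/21, 2/7 · 1/9 = 2/63; these sum to 22/63.
So P(r = 7 | data) = (2/21) / (22/63) = 3/11.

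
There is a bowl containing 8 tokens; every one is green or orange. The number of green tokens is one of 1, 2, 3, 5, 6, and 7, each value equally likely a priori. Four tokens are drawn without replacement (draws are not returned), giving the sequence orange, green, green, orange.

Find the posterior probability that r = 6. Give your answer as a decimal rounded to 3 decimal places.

Under each hypothesis, the probability of the observed sequence is: P(data | r = 1) = (7/8)(1/7)(0/6) = 0; P(data | r = 2) = (6/8)(2/7)(1/6)(5/5) = 1/28; P(data | r = 3) = (5/8)(3/7)(2/6)(4/5) = 1/14; P(data | r = 5) = (3/8)(5/7)(4/6)(2/5) = 1/14; P(data | r = 6) = (2/8)(6/7)(5/6)(1/5) = 1/28; P(data | r = 7) = (1/8)(7/7)(6/6)(0/5) = 0.
Multiplying each by its prior: 1/6 · 0 = 0, 1/6 · 1/28 = 1/168, 1/6 · 1/14 = 1/84, 1/6 · 1/14 = 1/84, 1/6 · 1/28 = 1/168, 1/6 · 0 = 0; with total 1/28.
So P(r = 6 | data) = (1/168) / (1/28) = 1/6.

0.167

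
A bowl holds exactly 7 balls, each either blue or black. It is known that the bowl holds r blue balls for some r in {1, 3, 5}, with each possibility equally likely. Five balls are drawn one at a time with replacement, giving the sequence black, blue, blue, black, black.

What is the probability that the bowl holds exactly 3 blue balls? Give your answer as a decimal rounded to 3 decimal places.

0.581

For each hypothesis, P(data | H) works out to: P(data | r = 1) = (6/7)(1/7)(1/7)(6/7)(6/7) = 0.012852; P(data | r = 3) = (4/7)(3/7)(3/7)(4/7)(4/7) = 0.034271; P(data | r = 5) = (2/7)(5/7)(5/7)(2/7)(2/7) = 0.0119.
The prior-weighted likelihoods are 1/3 · 0.012852 = 0.0042839, 1/3 · 0.034271 = 0.011424, 1/3 · 0.0119 = 0.0039666; these sum to 0.019674.
Hence P(r = 3 | data) = (0.011424) / (0.019674) = 0.58065.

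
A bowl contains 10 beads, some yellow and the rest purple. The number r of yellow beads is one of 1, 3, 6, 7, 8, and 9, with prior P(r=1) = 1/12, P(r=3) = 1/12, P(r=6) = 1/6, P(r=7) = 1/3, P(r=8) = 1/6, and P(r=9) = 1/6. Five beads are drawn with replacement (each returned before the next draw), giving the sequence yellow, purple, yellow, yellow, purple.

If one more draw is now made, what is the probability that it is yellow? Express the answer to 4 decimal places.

0.6783

The likelihood of the observed sequence under each hypothesis: P(data | r = 1) = (1/10)(9/10)(1/10)(1/10)(9/10) = 0.00081; P(data | r = 3) = (3/10)(7/10)(3/10)(3/10)(7/10) = 0.01323; P(data | r = 6) = (6/10)(4/10)(6/10)(6/10)(4/10) = 0.03456; P(data | r = 7) = (7/10)(3/10)(7/10)(7/10)(3/10) = 0.03087; P(data | r = 8) = (8/10)(2/10)(8/10)(8/10)(2/10) = 0.02048; P(data | r = 9) = (9/10)(1/10)(9/10)(9/10)(1/10) = 0.00729.
Weighting by the prior gives 1/12 · 0.00081 = 6.75e-05, 1/12 · 0.01323 = 0.0011025, 1/6 · 0.03456 = 0.00576, 1/3 · 0.03087 = 0.01029, 1/6 · 0.02048 = 0.0034133, 1/6 · 0.00729 = 0.001215; summing to 0.021848.
The posterior is then P(r = 1 | data) = 0.0030895, P(r = 3 | data) = 0.050462, P(r = 6 | data) = 0.26364, P(r = 7 | data) = 0.47097, P(r = 8 | data) = 0.15623, P(r = 9 | data) = 0.055611.
The predictive probability is P(yellow next | data) = (1/10)(0.0030895) + (3/10)(0.050462) + (3/5)(0.26364) + (7/10)(0.47097) + (4/5)(0.15623) + (9/10)(0.055611) = 0.67834.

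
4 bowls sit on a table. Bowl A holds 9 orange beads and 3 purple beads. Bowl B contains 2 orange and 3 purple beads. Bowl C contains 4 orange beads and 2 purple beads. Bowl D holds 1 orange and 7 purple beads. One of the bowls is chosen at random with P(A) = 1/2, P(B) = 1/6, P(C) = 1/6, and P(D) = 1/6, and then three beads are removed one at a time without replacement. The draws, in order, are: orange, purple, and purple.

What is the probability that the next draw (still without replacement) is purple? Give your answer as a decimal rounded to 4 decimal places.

The likelihood of the observed sequence under each hypothesis: P(data | bowl A) = (9/12)(3/11)(2/10) = 0.040909; P(data | bowl B) = (2/5)(3/4)(2/3) = 0.2; P(data | bowl C) = (4/6)(2/5)(1/4) = 0.066667; P(data | bowl D) = (1/8)(7/7)(6/6) = 0.125.
Weighting by the prior gives 1/2 · 0.040909 = 0.020455, 1/6 · 0.2 = 0.033333, 1/6 · 0.066667 = 0.011111, 1/6 · 0.125 = 0.020833; with total 0.085732.
Dividing through by the total gives posterior P(bowl A | data) = 0.23859, P(bowl B | data) = 0.38881, P(bowl C | data) = 0.1296, P(bowl D | data) = 0.243.
The predictive probability is P(purple next | data) = (1/9)(0.23859) + (1/2)(0.38881) + (0)(0.1296) + (1)(0.243) = 0.46392.

0.4639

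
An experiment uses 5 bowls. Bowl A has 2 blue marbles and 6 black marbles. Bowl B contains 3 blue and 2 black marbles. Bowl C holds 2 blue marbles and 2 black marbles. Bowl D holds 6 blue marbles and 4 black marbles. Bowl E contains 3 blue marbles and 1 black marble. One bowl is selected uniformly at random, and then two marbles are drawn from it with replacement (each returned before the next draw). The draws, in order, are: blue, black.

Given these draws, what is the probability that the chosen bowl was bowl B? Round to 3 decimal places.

0.217

Under each hypothesis, the probability of the observed sequence is: P(data | bowl A) = (2/8)(6/8) = 3/16; P(data | bowl B) = (3/5)(2/5) = 6/25; P(data | bowl C) = (2/4)(2/4) = 1/4; P(data | bowl D) = (6/10)(4/10) = 6/25; P(data | bowl E) = (3/4)(1/4) = 3/16.
Multiplying each by its prior: 1/5 · 3/16 = 3/80, 1/5 · 6/25 = 6/125, 1/5 · 1/4 = 1/20, 1/5 · 6/25 = 6/125, 1/5 · 3/16 = 3/80; with total 221/1000.
By Bayes' rule, P(bowl B | data) = (6/125) / (221/1000) = 48/221.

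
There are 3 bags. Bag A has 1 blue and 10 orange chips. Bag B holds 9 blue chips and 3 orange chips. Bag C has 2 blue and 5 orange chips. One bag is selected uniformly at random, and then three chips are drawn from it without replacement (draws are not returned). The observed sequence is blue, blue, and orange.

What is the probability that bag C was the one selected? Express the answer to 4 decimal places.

0.2254

For each hypothesis, P(data | H) works out to: P(data | bag A) = (1/11)(0/10) = 0; P(data | bag B) = (9/12)(8/11)(3/10) = 0.16364; P(data | bag C) = (2/7)(1/6)(5/5) = 0.047619.
Weighting by the prior gives 1/3 · 0 = 0, 1/3 · 0.16364 = 0.054545, 1/3 · 0.047619 = 0.015873; these sum to 0.070418.
Therefore the posterior P(bag C | data) = (0.015873) / (0.070418) = 0.22541.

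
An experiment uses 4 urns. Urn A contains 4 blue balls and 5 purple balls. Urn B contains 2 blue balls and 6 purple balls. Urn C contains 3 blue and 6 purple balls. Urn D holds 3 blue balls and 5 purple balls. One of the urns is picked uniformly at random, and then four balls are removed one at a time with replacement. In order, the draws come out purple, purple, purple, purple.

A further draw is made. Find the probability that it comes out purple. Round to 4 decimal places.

The likelihood of the observed sequence under each hypothesis: P(data | urn A) = (5/9)(5/9)(5/9)(5/9) = 0.09526; P(data | urn B) = (6/8)(6/8)(6/8)(6/8) = 0.31641; P(data | urn C) = (6/9)(6/9)(6/9)(6/9) = 0.19753; P(data | urn D) = (5/8)(5/8)(5/8)(5/8) = 0.15259.
The prior-weighted likelihoods are 1/4 · 0.09526 = 0.023815, 1/4 · 0.31641 = 0.079102, 1/4 · 0.19753 = 0.049383, 1/4 · 0.15259 = 0.038147; these sum to 0.19045.
Normalising, the posterior is P(urn A | data) = 0.12505, P(urn B | data) = 0.41535, P(urn C | data) = 0.2593, P(urn D | data) = 0.2003.
The predictive probability is P(purple next | data) = (5/9)(0.12505) + (3/4)(0.41535) + (2/3)(0.2593) + (5/8)(0.2003) = 0.67904.

0.6790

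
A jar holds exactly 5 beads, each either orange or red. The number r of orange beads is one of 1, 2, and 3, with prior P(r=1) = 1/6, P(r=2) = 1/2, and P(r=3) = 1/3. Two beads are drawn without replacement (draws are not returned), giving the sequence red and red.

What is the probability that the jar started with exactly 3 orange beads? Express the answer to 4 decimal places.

0.1176

The likelihood of the observed sequence under each hypothesis: P(data | r = 1) = (4/5)(3/4) = 3/5; P(data | r = 2) = (3/5)(2/4) = 3/10; P(data | r = 3) = (2/5)(1/4) = 1/10.
The prior-weighted likelihoods are 1/6 · 3/5 = 1/10, 1/2 · 3/10 = 3/20, 1/3 · 1/10 = 1/30; with total 17/60.
So P(r = 3 | data) = (1/30) / (17/60) = 2/17.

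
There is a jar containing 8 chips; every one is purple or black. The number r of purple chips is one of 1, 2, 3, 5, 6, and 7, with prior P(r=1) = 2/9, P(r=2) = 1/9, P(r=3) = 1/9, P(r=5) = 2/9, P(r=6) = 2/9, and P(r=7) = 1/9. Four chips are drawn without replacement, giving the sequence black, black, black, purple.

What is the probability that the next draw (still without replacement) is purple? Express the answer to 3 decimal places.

For each hypothesis, P(data | H) works out to: P(data | r = 1) = (7/8)(6/7)(5/6)(1/5) = 1/8; P(data | r = 2) = (6/8)(5/7)(4/6)(2/5) = 1/7; P(data | r = 3) = (5/8)(4/7)(3/6)(3/5) = 3/28; P(data | r = 5) = (3/8)(2/7)(1/6)(5/5) = 1/56; P(data | r = 6) = (2/8)(1/7)(0/6) = 0; P(data | r = 7) = (1/8)(0/7) = 0.
Weighting by the prior gives 2/9 · 1/8 = 1/36, 1/9 · 1/7 = 1/63, 1/9 · 3/28 = 1/84, 2/9 · 1/56 = 1/252, 2/9 · 0 = 0, 1/9 · 0 = 0; summing to 5/84.
Normalising, the posterior is P(r = 1 | data) = 7/15, P(r = 2 | data) = 4/15, P(r = 3 | data) = 1/5, P(r = 5 | data) = 1/15, P(r = 6 | data) = 0, P(r = 7 | data) = 0.
So P(purple next | data) = Σ P(purple next | H) P(H | data) = (0)(7/15) + (1/4)(4/15) + (1/2)(1/5) + (1)(1/15) = 7/30.

0.233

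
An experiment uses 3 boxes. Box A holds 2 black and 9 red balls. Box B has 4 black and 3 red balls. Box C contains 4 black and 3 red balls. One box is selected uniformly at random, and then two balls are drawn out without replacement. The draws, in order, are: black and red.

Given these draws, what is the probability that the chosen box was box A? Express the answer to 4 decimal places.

0.2226

For each hypothesis, P(data | H) works out to: P(data | box A) = (2/11)(9/10) = 0.16364; P(data | box B) = (4/7)(3/6) = 0.28571; P(data | box C) = (4/7)(3/6) = 0.28571.
The prior-weighted likelihoods are 1/3 · 0.16364 = 0.054545, 1/3 · 0.28571 = 0.095238, 1/3 · 0.28571 = 0.095238; these sum to 0.24502.
Therefore the posterior P(box A | data) = (0.054545) / (0.24502) = 0.22261.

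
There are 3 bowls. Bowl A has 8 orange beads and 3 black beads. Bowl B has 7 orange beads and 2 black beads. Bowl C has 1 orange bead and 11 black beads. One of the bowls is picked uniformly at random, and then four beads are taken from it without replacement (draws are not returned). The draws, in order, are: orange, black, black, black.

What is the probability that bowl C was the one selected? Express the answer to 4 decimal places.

0.9322

Compute the likelihood of the observed sequence for each case: P(data | bowl A) = (8/11)(3/10)(2/9)(1/8) = 0.0060606; P(data | bowl B) = (7/9)(2/8)(1/7)(0/6) = 0; P(data | bowl C) = (1/12)(11/11)(10/10)(9/9) = 0.083333.
Multiplying each by its prior: 1/3 · 0.0060606 = 0.0020202, 1/3 · 0 = 0, 1/3 · 0.083333 = 0.027778; summing to 0.029798.
By Bayes' rule, P(bowl C | data) = (0.027778) / (0.029798) = 0.9322.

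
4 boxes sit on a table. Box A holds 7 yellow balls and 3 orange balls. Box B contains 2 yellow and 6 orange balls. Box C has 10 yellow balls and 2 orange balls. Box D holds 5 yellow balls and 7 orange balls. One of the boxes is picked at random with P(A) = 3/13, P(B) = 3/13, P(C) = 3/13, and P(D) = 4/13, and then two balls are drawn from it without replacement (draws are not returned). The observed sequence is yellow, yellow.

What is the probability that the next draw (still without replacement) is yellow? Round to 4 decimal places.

Compute the likelihood of the observed sequence for each case: P(data | box A) = (7/10)(6/9) = 0.46667; P(data | box B) = (2/8)(1/7) = 0.035714; P(data | box C) = (10/12)(9/11) = 0.68182; P(data | box D) = (5/12)(4/11) = 0.15152.
The prior-weighted likelihoods are 3/13 · 0.46667 = 0.10769, 3/13 · 0.035714 = 0.0082418, 3/13 · 0.68182 = 0.15734, 4/13 · 0.15152 = 0.04662; with total 0.3199.
Dividing through by the total gives posterior P(box A | data) = 0.33665, P(box B | data) = 0.025764, P(box C | data) = 0.49185, P(box D | data) = 0.14573.
Averaging over the posterior, P(yellow next | data) = (5/8)(0.33665) + (0)(0.025764) + (4/5)(0.49185) + (3/10)(0.14573) = 0.64761.

0.6476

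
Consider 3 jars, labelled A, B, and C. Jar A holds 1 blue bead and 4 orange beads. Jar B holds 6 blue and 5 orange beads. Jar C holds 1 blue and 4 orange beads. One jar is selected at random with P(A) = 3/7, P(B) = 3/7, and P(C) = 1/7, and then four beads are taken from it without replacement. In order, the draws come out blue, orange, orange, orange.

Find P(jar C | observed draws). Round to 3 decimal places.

0.214

Compute the likelihood of the observed sequence for each case: P(data | jar A) = (1/5)(4/4)(3/3)(2/2) = 1/5; P(data | jar B) = (6/11)(5/10)(4/9)(3/8) = 1/22; P(data | jar C) = (1/5)(4/4)(3/3)(2/2) = 1/5.
Weighting by the prior gives 3/7 · 1/5 = 3/35, 3/7 · 1/22 = 3/154, 1/7 · 1/5 = 1/35; with total 103/770.
Therefore the posterior P(jar C | data) = (1/35) / (103/770) = 22/103.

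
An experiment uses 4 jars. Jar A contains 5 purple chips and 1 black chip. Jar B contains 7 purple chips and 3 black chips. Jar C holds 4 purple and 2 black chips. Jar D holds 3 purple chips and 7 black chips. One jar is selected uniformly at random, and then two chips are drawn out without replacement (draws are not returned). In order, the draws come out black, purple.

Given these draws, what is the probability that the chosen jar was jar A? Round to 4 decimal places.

0.1852

For each hypothesis, P(data | H) works out to: P(data | jar A) = (1/6)(5/5) = 1/6; P(data | jar B) = (3/10)(7/9) = 7/30; P(data | jar C) = (2/6)(4/5) = 4/15; P(data | jar D) = (7/10)(3/9) = 7/30.
Weighting by the prior gives 1/4 · 1/6 = 1/24, 1/4 · 7/30 = 7/120, 1/4 · 4/15 = 1/15, 1/4 · 7/30 = 7/120; with total 9/40.
By Bayes' rule, P(jar A | data) = (1/24) / (9/40) = 5/27.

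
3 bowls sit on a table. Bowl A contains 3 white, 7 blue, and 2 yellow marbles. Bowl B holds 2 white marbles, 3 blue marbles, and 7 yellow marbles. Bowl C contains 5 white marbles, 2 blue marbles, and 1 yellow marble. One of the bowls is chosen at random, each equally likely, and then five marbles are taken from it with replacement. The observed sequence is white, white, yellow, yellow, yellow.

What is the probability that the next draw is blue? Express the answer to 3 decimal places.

The likelihood of the observed sequence under each hypothesis: P(data | bowl A) = (3/12)(3/12)(2/12)(2/12)(2/12) = 0.00028935; P(data | bowl B) = (2/12)(2/12)(7/12)(7/12)(7/12) = 0.0055138; P(data | bowl C) = (5/8)(5/8)(1/8)(1/8)(1/8) = 0.00076294.
Weighting by the prior gives 1/3 · 0.00028935 = 9.6451e-05, 1/3 · 0.0055138 = 0.0018379, 1/3 · 0.00076294 = 0.00025431; these sum to 0.0021887.
Dividing through by the total gives posterior P(bowl A | data) = 0.044068, P(bowl B | data) = 0.83974, P(bowl C | data) = 0.11619.
So P(blue next | data) = Σ P(blue next | H) P(H | data) = (7/12)(0.044068) + (1/4)(0.83974) + (1/4)(0.11619) = 0.26469.

0.265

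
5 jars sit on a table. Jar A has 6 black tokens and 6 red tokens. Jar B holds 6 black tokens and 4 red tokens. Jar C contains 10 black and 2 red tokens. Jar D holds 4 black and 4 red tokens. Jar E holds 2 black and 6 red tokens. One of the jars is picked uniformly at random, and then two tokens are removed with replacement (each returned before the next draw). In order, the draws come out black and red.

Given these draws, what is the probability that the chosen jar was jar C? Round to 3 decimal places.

0.130

Compute the likelihood of the observed sequence for each case: P(data | jar A) = (6/12)(6/12) = 0.25; P(data | jar B) = (6/10)(4/10) = 0.24; P(data | jar C) = (10/12)(2/12) = 0.13889; P(data | jar D) = (4/8)(4/8) = 0.25; P(data | jar E) = (2/8)(6/8) = 0.1875.
Multiplying each by its prior: 1/5 · 0.25 = 0.05, 1/5 · 0.24 = 0.048, 1/5 · 0.13889 = 0.027778, 1/5 · 0.25 = 0.05, 1/5 · 0.1875 = 0.0375; with total 0.21328.
By Bayes' rule, P(jar C | data) = (0.027778) / (0.21328) = 0.13024.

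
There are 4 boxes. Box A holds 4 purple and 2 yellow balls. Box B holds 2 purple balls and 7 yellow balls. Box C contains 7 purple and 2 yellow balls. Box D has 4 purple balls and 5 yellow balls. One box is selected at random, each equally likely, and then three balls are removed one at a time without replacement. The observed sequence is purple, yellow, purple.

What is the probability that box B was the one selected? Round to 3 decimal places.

For each hypothesis, P(data | H) works out to: P(data | box A) = (4/6)(2/5)(3/4) = 0.2; P(data | box B) = (2/9)(7/8)(1/7) = 0.027778; P(data | box C) = (7/9)(2/8)(6/7) = 0.16667; P(data | box D) = (4/9)(5/8)(3/7) = 0.11905.
Weighting by the prior gives 1/4 · 0.2 = 0.05, 1/4 · 0.027778 = 0.0069444, 1/4 · 0.16667 = 0.041667, 1/4 · 0.11905 = 0.029762; summing to 0.12837.
Therefore the posterior P(box B | data) = (0.0069444) / (0.12837) = 0.054096.

0.054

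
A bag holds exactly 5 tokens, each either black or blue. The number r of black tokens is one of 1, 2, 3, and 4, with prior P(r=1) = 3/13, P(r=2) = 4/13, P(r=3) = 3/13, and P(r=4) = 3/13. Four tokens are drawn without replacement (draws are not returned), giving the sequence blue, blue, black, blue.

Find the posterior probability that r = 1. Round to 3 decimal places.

0.600

The likelihood of the observed sequence under each hypothesis: P(data | r = 1) = (4/5)(3/4)(1/3)(2/2) = 1/5; P(data | r = 2) = (3/5)(2/4)(2/3)(1/2) = 1/10; P(data | r = 3) = (2/5)(1/4)(3/3)(0/2) = 0; P(data | r = 4) = (1/5)(0/4) = 0.
Multiplying each by its prior: 3/13 · 1/5 = 3/65, 4/13 · 1/10 = 2/65, 3/13 · 0 = 0, 3/13 · 0 = 0; with total 1/13.
Therefore the posterior P(r = 1 | data) = (3/65) / (1/13) = 3/5.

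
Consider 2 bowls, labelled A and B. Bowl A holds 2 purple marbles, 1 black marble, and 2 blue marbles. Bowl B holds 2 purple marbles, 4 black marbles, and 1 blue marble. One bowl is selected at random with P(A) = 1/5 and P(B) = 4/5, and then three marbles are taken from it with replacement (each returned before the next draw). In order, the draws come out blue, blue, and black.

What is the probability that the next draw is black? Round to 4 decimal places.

The likelihood of the observed sequence under each hypothesis: P(data | bowl A) = (2/5)(2/5)(1/5) = 0.032; P(data | bowl B) = (1/7)(1/7)(4/7) = 0.011662.
The prior-weighted likelihoods are 1/5 · 0.032 = 0.0064, 4/5 · 0.011662 = 0.0093294; these sum to 0.015729.
Dividing through by the total gives posterior P(bowl A | data) = 0.40688, P(bowl B | data) = 0.59312.
Averaging over the posterior, P(black next | data) = (1/5)(0.40688) + (4/7)(0.59312) = 0.4203.

0.4203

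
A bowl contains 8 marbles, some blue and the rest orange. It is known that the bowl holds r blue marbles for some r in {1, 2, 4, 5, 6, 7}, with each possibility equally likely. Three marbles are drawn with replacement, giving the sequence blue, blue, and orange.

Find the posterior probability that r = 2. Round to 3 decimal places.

0.082

For each hypothesis, P(data | H) works out to: P(data | r = 1) = (1/8)(1/8)(7/8) = 0.013672; P(data | r = 2) = (2/8)(2/8)(6/8) = 0.046875; P(data | r = 4) = (4/8)(4/8)(4/8) = 0.125; P(data | r = 5) = (5/8)(5/8)(3/8) = 0.14648; P(data | r = 6) = (6/8)(6/8)(2/8) = 0.14062; P(data | r = 7) = (7/8)(7/8)(1/8) = 0.095703.
Multiplying each by its prior: 1/6 · 0.013672 = 0.0022786, 1/6 · 0.046875 = 0.0078125, 1/6 · 0.125 = 0.020833, 1/6 · 0.14648 = 0.024414, 1/6 · 0.14062 = 0.023438, 1/6 · 0.095703 = 0.015951; with total 0.094727.
Therefore the posterior P(r = 2 | data) = (0.0078125) / (0.094727) = 0.082474.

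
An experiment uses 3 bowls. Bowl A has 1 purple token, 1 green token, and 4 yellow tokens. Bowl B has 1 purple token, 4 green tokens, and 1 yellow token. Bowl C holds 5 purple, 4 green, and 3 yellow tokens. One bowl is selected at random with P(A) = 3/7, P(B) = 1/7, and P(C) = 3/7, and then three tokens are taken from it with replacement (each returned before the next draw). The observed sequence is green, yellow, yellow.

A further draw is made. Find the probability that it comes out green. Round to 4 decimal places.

The likelihood of the observed sequence under each hypothesis: P(data | bowl A) = (1/6)(4/6)(4/6) = 0.074074; P(data | bowl B) = (4/6)(1/6)(1/6) = 0.018519; P(data | bowl C) = (4/12)(3/12)(3/12) = 0.020833.
The prior-weighted likelihoods are 3/7 · 0.074074 = 0.031746, 1/7 · 0.018519 = 0.0026455, 3/7 · 0.020833 = 0.0089286; these sum to 0.04332.
Normalising, the posterior is P(bowl A | data) = 0.73282, P(bowl B | data) = 0.061069, P(bowl C | data) = 0.20611.
The predictive probability is P(green next | data) = (1/6)(0.73282) + (2/3)(0.061069) + (1/3)(0.20611) = 0.23155.

0.2316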